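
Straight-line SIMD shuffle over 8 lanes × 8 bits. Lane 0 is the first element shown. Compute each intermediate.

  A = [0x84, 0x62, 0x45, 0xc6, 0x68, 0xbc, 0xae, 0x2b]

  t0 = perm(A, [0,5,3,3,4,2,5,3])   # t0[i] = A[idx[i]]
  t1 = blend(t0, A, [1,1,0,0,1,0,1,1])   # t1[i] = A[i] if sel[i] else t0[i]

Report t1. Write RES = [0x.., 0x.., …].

  t0: 84 bc c6 c6 68 45 bc c6
  t1: 84 62 c6 c6 68 45 ae 2b

RES = [ 0x84  0x62  0xc6  0xc6  0x68  0x45  0xae  0x2b ]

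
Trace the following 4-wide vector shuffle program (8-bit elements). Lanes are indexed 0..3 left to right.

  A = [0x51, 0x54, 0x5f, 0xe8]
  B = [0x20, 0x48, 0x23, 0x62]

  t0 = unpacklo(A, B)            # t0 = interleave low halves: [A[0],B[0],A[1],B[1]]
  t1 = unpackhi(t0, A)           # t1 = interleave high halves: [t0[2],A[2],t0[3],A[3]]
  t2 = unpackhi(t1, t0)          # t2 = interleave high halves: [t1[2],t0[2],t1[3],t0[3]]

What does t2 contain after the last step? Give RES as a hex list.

t0 = [0x51, 0x20, 0x54, 0x48]
t1 = [0x54, 0x5f, 0x48, 0xe8]
t2 = [0x48, 0x54, 0xe8, 0x48]

RES = [ 0x48  0x54  0xe8  0x48 ]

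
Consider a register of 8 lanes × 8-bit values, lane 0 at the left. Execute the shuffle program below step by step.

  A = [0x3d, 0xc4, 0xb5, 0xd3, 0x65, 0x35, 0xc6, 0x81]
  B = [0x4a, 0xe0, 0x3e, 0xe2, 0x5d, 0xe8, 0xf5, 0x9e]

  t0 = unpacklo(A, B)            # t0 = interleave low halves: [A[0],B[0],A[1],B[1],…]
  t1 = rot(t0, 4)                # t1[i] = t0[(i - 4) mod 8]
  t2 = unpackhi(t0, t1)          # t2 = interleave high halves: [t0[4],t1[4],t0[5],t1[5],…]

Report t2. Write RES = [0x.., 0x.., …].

  t0: 3d 4a c4 e0 b5 3e d3 e2
  t1: b5 3e d3 e2 3d 4a c4 e0
  t2: b5 3d 3e 4a d3 c4 e2 e0

RES = [ 0xb5  0x3d  0x3e  0x4a  0xd3  0xc4  0xe2  0xe0 ]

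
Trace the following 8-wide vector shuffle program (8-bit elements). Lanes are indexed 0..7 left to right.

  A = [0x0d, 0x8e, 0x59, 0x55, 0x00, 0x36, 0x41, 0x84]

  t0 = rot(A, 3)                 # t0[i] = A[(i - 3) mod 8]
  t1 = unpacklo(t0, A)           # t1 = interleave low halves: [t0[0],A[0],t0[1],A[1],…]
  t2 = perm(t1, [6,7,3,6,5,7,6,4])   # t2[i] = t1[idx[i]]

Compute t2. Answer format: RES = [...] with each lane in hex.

RES = [0x0d, 0x55, 0x8e, 0x0d, 0x59, 0x55, 0x0d, 0x84]

  t0: 36 41 84 0d 8e 59 55 00
  t1: 36 0d 41 8e 84 59 0d 55
  t2: 0d 55 8e 0d 59 55 0d 84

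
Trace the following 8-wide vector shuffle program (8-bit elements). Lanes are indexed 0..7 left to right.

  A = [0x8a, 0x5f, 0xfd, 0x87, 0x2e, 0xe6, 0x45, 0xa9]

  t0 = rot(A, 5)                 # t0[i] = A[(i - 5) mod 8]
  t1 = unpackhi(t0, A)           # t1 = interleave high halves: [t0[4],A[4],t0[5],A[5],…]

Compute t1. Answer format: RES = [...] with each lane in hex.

→ t0 |87|2e|e6|45|a9|8a|5f|fd|
→ t1 |a9|2e|8a|e6|5f|45|fd|a9|

RES = [ 0xa9  0x2e  0x8a  0xe6  0x5f  0x45  0xfd  0xa9 ]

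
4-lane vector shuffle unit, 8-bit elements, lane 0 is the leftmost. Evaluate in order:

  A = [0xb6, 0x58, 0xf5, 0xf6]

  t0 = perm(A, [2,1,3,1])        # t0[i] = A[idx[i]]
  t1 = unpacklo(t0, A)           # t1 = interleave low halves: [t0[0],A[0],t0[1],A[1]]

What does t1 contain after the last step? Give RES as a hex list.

RES = [ 0xf5  0xb6  0x58  0x58 ]

t0 = [0xf5, 0x58, 0xf6, 0x58]
t1 = [0xf5, 0xb6, 0x58, 0x58]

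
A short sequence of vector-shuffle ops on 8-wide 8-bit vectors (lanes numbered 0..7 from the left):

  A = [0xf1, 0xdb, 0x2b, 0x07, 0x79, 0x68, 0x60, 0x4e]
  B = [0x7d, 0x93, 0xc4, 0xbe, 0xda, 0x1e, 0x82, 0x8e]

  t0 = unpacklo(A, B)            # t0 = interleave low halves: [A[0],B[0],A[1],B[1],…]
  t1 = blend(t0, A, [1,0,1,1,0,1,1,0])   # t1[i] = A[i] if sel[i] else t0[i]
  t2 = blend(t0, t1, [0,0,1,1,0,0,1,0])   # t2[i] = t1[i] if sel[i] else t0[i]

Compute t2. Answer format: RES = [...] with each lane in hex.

RES = [ 0xf1  0x7d  0x2b  0x07  0x2b  0xc4  0x60  0xbe ]

  t0: f1 7d db 93 2b c4 07 be
  t1: f1 7d 2b 07 2b 68 60 be
  t2: f1 7d 2b 07 2b c4 60 be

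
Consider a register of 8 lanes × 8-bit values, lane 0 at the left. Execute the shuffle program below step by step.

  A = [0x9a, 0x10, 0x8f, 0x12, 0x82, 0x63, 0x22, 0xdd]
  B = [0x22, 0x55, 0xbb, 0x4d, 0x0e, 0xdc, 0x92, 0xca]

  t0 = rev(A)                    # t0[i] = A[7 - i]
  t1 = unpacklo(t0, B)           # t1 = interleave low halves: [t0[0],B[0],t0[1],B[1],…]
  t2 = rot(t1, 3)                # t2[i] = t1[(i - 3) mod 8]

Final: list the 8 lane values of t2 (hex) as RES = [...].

→ t0 |dd|22|63|82|12|8f|10|9a|
→ t1 |dd|22|22|55|63|bb|82|4d|
→ t2 |bb|82|4d|dd|22|22|55|63|

RES = [0xbb, 0x82, 0x4d, 0xdd, 0x22, 0x22, 0x55, 0x63]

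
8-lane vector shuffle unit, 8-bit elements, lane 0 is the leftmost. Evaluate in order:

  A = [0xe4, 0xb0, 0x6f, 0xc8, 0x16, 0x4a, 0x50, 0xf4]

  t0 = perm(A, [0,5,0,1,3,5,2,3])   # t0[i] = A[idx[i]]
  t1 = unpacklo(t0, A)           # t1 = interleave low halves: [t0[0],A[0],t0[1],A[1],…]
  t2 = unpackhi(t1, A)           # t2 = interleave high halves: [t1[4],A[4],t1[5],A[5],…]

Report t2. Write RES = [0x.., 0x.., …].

RES = [ 0xe4  0x16  0x6f  0x4a  0xb0  0x50  0xc8  0xf4 ]

t0 = [0xe4, 0x4a, 0xe4, 0xb0, 0xc8, 0x4a, 0x6f, 0xc8]
t1 = [0xe4, 0xe4, 0x4a, 0xb0, 0xe4, 0x6f, 0xb0, 0xc8]
t2 = [0xe4, 0x16, 0x6f, 0x4a, 0xb0, 0x50, 0xc8, 0xf4]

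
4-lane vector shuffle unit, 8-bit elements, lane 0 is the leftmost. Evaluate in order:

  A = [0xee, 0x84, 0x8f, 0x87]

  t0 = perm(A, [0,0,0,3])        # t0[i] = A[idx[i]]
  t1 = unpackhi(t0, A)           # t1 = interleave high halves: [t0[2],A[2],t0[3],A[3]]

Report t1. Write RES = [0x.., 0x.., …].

  t0: ee ee ee 87
  t1: ee 8f 87 87

RES = [ 0xee  0x8f  0x87  0x87 ]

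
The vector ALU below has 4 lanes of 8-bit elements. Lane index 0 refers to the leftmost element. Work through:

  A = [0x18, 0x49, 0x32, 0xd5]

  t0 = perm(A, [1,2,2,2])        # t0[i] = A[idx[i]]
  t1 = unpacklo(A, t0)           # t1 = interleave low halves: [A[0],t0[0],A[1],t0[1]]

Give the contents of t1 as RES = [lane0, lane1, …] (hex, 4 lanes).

→ t0 |49|32|32|32|
→ t1 |18|49|49|32|

RES = [0x18, 0x49, 0x49, 0x32]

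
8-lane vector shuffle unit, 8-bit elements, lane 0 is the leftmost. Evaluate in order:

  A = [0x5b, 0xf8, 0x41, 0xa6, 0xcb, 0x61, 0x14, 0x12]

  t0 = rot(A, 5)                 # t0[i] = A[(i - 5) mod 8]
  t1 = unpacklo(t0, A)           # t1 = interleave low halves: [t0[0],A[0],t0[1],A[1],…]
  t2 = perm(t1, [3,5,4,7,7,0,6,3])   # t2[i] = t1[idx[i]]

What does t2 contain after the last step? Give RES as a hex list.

t0 = [0xa6, 0xcb, 0x61, 0x14, 0x12, 0x5b, 0xf8, 0x41]
t1 = [0xa6, 0x5b, 0xcb, 0xf8, 0x61, 0x41, 0x14, 0xa6]
t2 = [0xf8, 0x41, 0x61, 0xa6, 0xa6, 0xa6, 0x14, 0xf8]

RES = [0xf8, 0x41, 0x61, 0xa6, 0xa6, 0xa6, 0x14, 0xf8]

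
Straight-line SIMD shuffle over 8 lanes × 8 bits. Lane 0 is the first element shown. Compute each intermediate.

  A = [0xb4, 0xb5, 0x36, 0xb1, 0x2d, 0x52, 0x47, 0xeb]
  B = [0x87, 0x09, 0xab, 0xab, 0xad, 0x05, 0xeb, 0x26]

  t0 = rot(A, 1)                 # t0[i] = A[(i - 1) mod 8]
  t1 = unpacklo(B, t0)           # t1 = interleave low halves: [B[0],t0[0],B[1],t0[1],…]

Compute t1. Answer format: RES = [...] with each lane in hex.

RES = [0x87, 0xeb, 0x09, 0xb4, 0xab, 0xb5, 0xab, 0x36]

t0 = [0xeb, 0xb4, 0xb5, 0x36, 0xb1, 0x2d, 0x52, 0x47]
t1 = [0x87, 0xeb, 0x09, 0xb4, 0xab, 0xb5, 0xab, 0x36]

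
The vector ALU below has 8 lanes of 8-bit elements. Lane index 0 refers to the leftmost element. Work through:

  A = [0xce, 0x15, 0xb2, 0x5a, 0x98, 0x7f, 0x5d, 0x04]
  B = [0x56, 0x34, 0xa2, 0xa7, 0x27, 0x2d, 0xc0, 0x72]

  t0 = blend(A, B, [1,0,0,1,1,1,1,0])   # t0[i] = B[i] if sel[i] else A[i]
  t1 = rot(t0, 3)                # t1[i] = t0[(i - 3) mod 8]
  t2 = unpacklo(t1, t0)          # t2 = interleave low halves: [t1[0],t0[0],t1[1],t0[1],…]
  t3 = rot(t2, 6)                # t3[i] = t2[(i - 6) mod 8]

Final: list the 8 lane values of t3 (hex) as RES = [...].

  t0: 56 15 b2 a7 27 2d c0 04
  t1: 2d c0 04 56 15 b2 a7 27
  t2: 2d 56 c0 15 04 b2 56 a7
  t3: c0 15 04 b2 56 a7 2d 56

RES = [ 0xc0  0x15  0x04  0xb2  0x56  0xa7  0x2d  0x56 ]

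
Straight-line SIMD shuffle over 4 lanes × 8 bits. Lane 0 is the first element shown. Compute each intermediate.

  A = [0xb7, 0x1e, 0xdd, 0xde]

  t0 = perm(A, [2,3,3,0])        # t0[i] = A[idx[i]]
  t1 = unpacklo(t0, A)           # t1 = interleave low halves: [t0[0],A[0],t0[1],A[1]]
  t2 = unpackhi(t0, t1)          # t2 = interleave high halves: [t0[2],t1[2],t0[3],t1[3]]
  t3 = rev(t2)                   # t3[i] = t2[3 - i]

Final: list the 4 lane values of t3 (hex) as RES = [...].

RES = [ 0x1e  0xb7  0xde  0xde ]

t0 = [0xdd, 0xde, 0xde, 0xb7]
t1 = [0xdd, 0xb7, 0xde, 0x1e]
t2 = [0xde, 0xde, 0xb7, 0x1e]
t3 = [0x1e, 0xb7, 0xde, 0xde]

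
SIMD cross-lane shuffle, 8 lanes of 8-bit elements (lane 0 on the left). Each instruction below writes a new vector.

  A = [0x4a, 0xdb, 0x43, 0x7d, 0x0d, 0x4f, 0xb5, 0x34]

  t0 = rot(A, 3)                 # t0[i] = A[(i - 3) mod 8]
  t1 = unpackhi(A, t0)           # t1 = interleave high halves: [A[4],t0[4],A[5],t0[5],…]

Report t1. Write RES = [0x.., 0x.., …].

t0 = [0x4f, 0xb5, 0x34, 0x4a, 0xdb, 0x43, 0x7d, 0x0d]
t1 = [0x0d, 0xdb, 0x4f, 0x43, 0xb5, 0x7d, 0x34, 0x0d]

RES = [0x0d, 0xdb, 0x4f, 0x43, 0xb5, 0x7d, 0x34, 0x0d]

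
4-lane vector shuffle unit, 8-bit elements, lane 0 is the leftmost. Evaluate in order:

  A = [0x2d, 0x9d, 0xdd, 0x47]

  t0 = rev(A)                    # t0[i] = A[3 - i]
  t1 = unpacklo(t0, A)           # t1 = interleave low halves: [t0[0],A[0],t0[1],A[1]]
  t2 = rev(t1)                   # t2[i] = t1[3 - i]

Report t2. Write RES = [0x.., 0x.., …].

RES = [0x9d, 0xdd, 0x2d, 0x47]

t0 = [0x47, 0xdd, 0x9d, 0x2d]
t1 = [0x47, 0x2d, 0xdd, 0x9d]
t2 = [0x9d, 0xdd, 0x2d, 0x47]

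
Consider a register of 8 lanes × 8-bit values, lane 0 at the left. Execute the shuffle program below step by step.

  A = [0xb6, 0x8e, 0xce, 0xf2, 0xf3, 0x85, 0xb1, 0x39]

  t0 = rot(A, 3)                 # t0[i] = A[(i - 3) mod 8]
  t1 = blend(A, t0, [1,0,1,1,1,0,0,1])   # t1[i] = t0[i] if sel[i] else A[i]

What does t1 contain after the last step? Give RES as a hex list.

RES = [ 0x85  0x8e  0x39  0xb6  0x8e  0x85  0xb1  0xf3 ]

  t0: 85 b1 39 b6 8e ce f2 f3
  t1: 85 8e 39 b6 8e 85 b1 f3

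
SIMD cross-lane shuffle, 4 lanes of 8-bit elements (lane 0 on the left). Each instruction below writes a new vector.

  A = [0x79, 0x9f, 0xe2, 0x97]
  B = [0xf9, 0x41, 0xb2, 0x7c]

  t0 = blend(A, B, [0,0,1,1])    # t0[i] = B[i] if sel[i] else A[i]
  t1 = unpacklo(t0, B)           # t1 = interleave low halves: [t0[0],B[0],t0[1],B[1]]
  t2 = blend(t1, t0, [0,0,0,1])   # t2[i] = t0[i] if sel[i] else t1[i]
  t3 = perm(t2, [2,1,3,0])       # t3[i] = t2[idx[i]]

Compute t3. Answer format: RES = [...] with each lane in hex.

  t0: 79 9f b2 7c
  t1: 79 f9 9f 41
  t2: 79 f9 9f 7c
  t3: 9f f9 7c 79

RES = [ 0x9f  0xf9  0x7c  0x79 ]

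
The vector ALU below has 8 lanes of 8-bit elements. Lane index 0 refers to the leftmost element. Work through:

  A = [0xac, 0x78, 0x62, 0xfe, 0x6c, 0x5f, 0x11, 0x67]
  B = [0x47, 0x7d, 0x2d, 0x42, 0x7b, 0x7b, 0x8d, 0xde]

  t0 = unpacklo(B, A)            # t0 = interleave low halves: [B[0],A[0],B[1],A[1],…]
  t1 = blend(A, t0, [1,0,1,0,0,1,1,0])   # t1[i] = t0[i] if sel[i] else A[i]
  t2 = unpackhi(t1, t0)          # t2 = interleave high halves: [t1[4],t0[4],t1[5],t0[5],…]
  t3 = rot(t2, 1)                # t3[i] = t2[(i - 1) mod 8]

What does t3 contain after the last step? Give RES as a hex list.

RES = [ 0xfe  0x6c  0x2d  0x62  0x62  0x42  0x42  0x67 ]

  t0: 47 ac 7d 78 2d 62 42 fe
  t1: 47 78 7d fe 6c 62 42 67
  t2: 6c 2d 62 62 42 42 67 fe
  t3: fe 6c 2d 62 62 42 42 67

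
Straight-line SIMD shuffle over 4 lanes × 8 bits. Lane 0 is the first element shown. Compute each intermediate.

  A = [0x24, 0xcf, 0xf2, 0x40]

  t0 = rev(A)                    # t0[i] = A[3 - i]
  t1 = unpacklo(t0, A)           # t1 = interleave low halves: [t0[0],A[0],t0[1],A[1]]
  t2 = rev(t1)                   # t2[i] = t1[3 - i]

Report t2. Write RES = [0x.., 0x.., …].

t0 = [0x40, 0xf2, 0xcf, 0x24]
t1 = [0x40, 0x24, 0xf2, 0xcf]
t2 = [0xcf, 0xf2, 0x24, 0x40]

RES = [ 0xcf  0xf2  0x24  0x40 ]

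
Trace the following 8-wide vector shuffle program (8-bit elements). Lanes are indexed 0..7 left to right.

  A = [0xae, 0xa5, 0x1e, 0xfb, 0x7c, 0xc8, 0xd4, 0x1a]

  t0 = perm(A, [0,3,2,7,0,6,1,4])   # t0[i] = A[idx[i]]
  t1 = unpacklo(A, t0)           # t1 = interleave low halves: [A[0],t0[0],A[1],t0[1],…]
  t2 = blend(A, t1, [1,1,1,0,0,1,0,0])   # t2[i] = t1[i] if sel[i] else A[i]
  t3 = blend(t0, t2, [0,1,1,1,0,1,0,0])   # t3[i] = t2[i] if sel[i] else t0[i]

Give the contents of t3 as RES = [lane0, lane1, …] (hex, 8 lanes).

t0 = [0xae, 0xfb, 0x1e, 0x1a, 0xae, 0xd4, 0xa5, 0x7c]
t1 = [0xae, 0xae, 0xa5, 0xfb, 0x1e, 0x1e, 0xfb, 0x1a]
t2 = [0xae, 0xae, 0xa5, 0xfb, 0x7c, 0x1e, 0xd4, 0x1a]
t3 = [0xae, 0xae, 0xa5, 0xfb, 0xae, 0x1e, 0xa5, 0x7c]

RES = [0xae, 0xae, 0xa5, 0xfb, 0xae, 0x1e, 0xa5, 0x7c]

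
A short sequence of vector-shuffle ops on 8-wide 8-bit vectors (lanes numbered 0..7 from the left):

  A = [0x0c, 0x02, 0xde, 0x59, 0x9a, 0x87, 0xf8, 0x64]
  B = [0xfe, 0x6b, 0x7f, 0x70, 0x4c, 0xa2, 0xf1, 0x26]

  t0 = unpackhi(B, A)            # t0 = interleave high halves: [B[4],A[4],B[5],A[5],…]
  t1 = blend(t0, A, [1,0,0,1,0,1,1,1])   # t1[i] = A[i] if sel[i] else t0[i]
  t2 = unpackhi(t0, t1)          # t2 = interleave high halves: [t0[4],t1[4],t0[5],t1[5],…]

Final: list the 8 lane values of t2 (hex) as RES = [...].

  t0: 4c 9a a2 87 f1 f8 26 64
  t1: 0c 9a a2 59 f1 87 f8 64
  t2: f1 f1 f8 87 26 f8 64 64

RES = [0xf1, 0xf1, 0xf8, 0x87, 0x26, 0xf8, 0x64, 0x64]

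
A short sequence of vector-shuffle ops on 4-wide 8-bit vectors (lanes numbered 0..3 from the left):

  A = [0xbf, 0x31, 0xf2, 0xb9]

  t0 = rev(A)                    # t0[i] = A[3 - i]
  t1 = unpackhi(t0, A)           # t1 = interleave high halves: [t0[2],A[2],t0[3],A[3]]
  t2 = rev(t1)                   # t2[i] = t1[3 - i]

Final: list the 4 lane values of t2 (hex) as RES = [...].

  t0: b9 f2 31 bf
  t1: 31 f2 bf b9
  t2: b9 bf f2 31

RES = [ 0xb9  0xbf  0xf2  0x31 ]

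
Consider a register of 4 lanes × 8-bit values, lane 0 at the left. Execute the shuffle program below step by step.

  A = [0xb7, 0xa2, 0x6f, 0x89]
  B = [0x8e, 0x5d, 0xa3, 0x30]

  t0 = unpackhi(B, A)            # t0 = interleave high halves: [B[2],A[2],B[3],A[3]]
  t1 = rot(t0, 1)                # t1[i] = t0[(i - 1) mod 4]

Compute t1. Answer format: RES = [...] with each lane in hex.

RES = [0x89, 0xa3, 0x6f, 0x30]

  t0: a3 6f 30 89
  t1: 89 a3 6f 30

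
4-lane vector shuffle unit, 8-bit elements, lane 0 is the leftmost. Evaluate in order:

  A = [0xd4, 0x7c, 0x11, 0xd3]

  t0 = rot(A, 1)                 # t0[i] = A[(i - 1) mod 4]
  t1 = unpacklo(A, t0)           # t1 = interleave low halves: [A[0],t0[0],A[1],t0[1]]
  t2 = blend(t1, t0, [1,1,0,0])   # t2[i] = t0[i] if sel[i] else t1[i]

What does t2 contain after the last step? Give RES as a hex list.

RES = [ 0xd3  0xd4  0x7c  0xd4 ]

t0 = [0xd3, 0xd4, 0x7c, 0x11]
t1 = [0xd4, 0xd3, 0x7c, 0xd4]
t2 = [0xd3, 0xd4, 0x7c, 0xd4]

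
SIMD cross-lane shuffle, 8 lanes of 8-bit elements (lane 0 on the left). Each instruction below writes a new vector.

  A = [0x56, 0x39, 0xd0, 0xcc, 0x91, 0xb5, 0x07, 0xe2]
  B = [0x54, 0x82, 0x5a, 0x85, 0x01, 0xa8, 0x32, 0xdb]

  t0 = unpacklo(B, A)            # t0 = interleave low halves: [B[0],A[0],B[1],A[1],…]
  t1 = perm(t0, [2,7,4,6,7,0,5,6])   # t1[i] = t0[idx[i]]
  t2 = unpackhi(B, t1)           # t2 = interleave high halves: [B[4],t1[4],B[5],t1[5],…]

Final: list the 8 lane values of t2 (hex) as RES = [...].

t0 = [0x54, 0x56, 0x82, 0x39, 0x5a, 0xd0, 0x85, 0xcc]
t1 = [0x82, 0xcc, 0x5a, 0x85, 0xcc, 0x54, 0xd0, 0x85]
t2 = [0x01, 0xcc, 0xa8, 0x54, 0x32, 0xd0, 0xdb, 0x85]

RES = [ 0x01  0xcc  0xa8  0x54  0x32  0xd0  0xdb  0x85 ]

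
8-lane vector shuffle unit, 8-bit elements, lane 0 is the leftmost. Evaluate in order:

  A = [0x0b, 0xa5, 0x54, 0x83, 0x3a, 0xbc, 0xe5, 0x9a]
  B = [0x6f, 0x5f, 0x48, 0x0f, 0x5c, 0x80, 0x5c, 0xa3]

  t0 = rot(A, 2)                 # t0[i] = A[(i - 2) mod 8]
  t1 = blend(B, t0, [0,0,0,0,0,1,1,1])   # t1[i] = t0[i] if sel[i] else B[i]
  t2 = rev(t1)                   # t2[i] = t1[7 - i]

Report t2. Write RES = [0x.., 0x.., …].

RES = [0xbc, 0x3a, 0x83, 0x5c, 0x0f, 0x48, 0x5f, 0x6f]

  t0: e5 9a 0b a5 54 83 3a bc
  t1: 6f 5f 48 0f 5c 83 3a bc
  t2: bc 3a 83 5c 0f 48 5f 6f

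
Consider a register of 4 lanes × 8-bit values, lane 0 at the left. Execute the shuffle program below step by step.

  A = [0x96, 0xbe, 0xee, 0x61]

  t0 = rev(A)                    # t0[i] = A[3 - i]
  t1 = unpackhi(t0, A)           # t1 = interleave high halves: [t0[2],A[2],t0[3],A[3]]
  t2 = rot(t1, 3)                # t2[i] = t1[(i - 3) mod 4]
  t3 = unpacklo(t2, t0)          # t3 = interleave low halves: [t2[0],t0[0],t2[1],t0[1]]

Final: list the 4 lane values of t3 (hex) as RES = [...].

RES = [0xee, 0x61, 0x96, 0xee]

t0 = [0x61, 0xee, 0xbe, 0x96]
t1 = [0xbe, 0xee, 0x96, 0x61]
t2 = [0xee, 0x96, 0x61, 0xbe]
t3 = [0xee, 0x61, 0x96, 0xee]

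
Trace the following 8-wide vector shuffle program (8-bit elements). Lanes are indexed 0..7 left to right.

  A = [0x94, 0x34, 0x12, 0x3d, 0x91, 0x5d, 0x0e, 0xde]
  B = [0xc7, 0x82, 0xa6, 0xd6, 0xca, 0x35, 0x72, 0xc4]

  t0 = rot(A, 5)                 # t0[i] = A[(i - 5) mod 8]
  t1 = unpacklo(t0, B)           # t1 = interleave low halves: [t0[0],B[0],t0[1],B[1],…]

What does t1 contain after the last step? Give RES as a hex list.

RES = [ 0x3d  0xc7  0x91  0x82  0x5d  0xa6  0x0e  0xd6 ]

→ t0 |3d|91|5d|0e|de|94|34|12|
→ t1 |3d|c7|91|82|5d|a6|0e|d6|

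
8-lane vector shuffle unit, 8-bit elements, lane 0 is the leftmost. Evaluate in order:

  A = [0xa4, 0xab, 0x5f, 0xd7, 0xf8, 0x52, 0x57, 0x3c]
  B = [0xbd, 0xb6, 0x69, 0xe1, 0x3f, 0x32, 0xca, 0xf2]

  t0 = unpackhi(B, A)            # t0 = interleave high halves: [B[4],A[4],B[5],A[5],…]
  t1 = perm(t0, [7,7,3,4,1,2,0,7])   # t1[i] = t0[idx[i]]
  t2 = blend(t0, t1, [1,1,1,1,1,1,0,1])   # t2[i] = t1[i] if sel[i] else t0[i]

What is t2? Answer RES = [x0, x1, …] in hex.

RES = [ 0x3c  0x3c  0x52  0xca  0xf8  0x32  0xf2  0x3c ]

  t0: 3f f8 32 52 ca 57 f2 3c
  t1: 3c 3c 52 ca f8 32 3f 3c
  t2: 3c 3c 52 ca f8 32 f2 3c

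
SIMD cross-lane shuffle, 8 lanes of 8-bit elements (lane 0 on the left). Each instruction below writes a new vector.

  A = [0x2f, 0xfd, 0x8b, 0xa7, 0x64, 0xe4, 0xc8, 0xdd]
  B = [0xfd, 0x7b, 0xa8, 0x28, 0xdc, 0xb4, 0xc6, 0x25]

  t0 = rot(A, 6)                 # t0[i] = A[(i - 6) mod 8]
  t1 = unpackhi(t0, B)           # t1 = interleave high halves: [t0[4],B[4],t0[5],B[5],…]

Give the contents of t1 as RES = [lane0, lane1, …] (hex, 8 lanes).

→ t0 |8b|a7|64|e4|c8|dd|2f|fd|
→ t1 |c8|dc|dd|b4|2f|c6|fd|25|

RES = [0xc8, 0xdc, 0xdd, 0xb4, 0x2f, 0xc6, 0xfd, 0x25]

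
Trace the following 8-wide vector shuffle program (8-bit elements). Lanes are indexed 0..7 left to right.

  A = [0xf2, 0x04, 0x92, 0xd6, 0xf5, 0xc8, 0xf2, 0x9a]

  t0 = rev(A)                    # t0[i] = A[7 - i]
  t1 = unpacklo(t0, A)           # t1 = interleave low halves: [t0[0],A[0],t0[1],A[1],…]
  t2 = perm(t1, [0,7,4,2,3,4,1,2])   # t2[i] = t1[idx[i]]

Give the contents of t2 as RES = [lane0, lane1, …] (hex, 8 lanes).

  t0: 9a f2 c8 f5 d6 92 04 f2
  t1: 9a f2 f2 04 c8 92 f5 d6
  t2: 9a d6 c8 f2 04 c8 f2 f2

RES = [ 0x9a  0xd6  0xc8  0xf2  0x04  0xc8  0xf2  0xf2 ]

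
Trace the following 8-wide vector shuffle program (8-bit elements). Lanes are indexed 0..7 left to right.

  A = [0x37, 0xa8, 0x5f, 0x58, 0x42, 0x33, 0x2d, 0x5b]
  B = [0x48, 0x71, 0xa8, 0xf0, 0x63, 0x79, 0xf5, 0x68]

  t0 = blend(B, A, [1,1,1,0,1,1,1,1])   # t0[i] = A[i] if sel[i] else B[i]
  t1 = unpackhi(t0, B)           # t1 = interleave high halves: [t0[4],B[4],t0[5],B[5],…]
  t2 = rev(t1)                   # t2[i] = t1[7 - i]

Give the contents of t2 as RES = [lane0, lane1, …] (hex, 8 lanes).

→ t0 |37|a8|5f|f0|42|33|2d|5b|
→ t1 |42|63|33|79|2d|f5|5b|68|
→ t2 |68|5b|f5|2d|79|33|63|42|

RES = [ 0x68  0x5b  0xf5  0x2d  0x79  0x33  0x63  0x42 ]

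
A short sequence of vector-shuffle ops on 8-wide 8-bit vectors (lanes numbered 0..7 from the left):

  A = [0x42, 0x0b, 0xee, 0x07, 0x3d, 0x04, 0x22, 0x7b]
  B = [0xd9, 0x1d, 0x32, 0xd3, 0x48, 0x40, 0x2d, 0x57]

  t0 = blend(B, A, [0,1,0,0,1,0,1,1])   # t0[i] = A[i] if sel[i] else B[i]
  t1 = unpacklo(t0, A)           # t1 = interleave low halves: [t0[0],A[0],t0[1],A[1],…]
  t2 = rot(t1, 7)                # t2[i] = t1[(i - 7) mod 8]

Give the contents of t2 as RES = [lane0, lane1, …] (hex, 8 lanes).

t0 = [0xd9, 0x0b, 0x32, 0xd3, 0x3d, 0x40, 0x22, 0x7b]
t1 = [0xd9, 0x42, 0x0b, 0x0b, 0x32, 0xee, 0xd3, 0x07]
t2 = [0x42, 0x0b, 0x0b, 0x32, 0xee, 0xd3, 0x07, 0xd9]

RES = [ 0x42  0x0b  0x0b  0x32  0xee  0xd3  0x07  0xd9 ]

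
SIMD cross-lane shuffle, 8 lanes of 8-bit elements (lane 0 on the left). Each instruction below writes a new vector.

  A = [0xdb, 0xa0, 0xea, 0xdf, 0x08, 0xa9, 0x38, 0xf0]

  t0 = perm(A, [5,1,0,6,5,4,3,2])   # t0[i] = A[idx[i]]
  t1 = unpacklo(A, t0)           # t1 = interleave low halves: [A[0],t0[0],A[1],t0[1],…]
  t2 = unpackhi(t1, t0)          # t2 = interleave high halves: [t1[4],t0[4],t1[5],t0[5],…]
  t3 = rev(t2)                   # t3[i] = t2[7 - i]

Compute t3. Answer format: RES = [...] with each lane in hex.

RES = [0xea, 0x38, 0xdf, 0xdf, 0x08, 0xdb, 0xa9, 0xea]

t0 = [0xa9, 0xa0, 0xdb, 0x38, 0xa9, 0x08, 0xdf, 0xea]
t1 = [0xdb, 0xa9, 0xa0, 0xa0, 0xea, 0xdb, 0xdf, 0x38]
t2 = [0xea, 0xa9, 0xdb, 0x08, 0xdf, 0xdf, 0x38, 0xea]
t3 = [0xea, 0x38, 0xdf, 0xdf, 0x08, 0xdb, 0xa9, 0xea]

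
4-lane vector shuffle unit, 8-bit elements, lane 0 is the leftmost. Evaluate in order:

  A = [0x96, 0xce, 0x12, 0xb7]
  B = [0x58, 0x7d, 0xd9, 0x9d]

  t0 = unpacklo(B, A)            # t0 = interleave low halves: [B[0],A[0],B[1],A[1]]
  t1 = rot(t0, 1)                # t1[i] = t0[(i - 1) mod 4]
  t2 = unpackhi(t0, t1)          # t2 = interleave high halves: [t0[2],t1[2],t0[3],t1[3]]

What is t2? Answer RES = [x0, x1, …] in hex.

RES = [0x7d, 0x96, 0xce, 0x7d]

  t0: 58 96 7d ce
  t1: ce 58 96 7d
  t2: 7d 96 ce 7d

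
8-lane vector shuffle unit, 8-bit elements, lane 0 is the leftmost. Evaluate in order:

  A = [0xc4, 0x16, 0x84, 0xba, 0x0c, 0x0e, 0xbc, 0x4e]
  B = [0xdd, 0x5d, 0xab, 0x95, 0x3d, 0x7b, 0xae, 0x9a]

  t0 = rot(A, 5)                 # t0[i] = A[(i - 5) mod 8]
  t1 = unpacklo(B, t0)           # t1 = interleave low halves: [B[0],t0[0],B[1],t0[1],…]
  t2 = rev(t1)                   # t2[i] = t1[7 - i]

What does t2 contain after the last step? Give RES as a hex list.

RES = [0xbc, 0x95, 0x0e, 0xab, 0x0c, 0x5d, 0xba, 0xdd]

  t0: ba 0c 0e bc 4e c4 16 84
  t1: dd ba 5d 0c ab 0e 95 bc
  t2: bc 95 0e ab 0c 5d ba dd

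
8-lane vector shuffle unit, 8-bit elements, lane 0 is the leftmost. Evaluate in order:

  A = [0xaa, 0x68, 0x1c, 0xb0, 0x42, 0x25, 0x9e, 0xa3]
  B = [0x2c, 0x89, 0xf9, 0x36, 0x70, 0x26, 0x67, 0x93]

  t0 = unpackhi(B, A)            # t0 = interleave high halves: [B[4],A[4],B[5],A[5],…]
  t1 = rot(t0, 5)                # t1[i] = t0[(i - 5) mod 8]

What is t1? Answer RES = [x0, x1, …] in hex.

  t0: 70 42 26 25 67 9e 93 a3
  t1: 25 67 9e 93 a3 70 42 26

RES = [0x25, 0x67, 0x9e, 0x93, 0xa3, 0x70, 0x42, 0x26]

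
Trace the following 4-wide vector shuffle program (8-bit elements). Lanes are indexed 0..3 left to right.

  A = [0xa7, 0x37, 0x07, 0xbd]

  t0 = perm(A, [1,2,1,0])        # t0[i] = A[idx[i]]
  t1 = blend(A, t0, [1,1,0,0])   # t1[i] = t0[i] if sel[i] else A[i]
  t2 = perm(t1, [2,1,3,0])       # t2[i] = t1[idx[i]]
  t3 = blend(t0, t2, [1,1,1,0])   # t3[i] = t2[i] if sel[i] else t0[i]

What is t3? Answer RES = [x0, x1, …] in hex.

  t0: 37 07 37 a7
  t1: 37 07 07 bd
  t2: 07 07 bd 37
  t3: 07 07 bd a7

RES = [0x07, 0x07, 0xbd, 0xa7]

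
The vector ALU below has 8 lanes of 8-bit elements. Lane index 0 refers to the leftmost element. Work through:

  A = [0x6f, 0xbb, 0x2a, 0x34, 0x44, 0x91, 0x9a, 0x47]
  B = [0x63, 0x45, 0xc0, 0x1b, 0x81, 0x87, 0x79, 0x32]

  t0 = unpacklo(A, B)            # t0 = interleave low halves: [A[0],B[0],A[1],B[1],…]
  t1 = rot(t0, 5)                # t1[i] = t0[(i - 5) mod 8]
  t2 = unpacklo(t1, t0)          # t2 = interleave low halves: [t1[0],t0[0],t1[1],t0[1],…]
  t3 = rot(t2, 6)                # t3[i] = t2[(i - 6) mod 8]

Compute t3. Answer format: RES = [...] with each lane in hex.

RES = [0x2a, 0x63, 0xc0, 0xbb, 0x34, 0x45, 0x45, 0x6f]

t0 = [0x6f, 0x63, 0xbb, 0x45, 0x2a, 0xc0, 0x34, 0x1b]
t1 = [0x45, 0x2a, 0xc0, 0x34, 0x1b, 0x6f, 0x63, 0xbb]
t2 = [0x45, 0x6f, 0x2a, 0x63, 0xc0, 0xbb, 0x34, 0x45]
t3 = [0x2a, 0x63, 0xc0, 0xbb, 0x34, 0x45, 0x45, 0x6f]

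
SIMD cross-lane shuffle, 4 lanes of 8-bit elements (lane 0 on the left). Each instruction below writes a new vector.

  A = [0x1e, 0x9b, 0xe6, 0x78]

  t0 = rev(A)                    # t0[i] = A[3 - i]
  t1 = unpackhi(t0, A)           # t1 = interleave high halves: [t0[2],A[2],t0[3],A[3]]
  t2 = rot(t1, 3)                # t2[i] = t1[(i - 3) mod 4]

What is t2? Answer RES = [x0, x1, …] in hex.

RES = [ 0xe6  0x1e  0x78  0x9b ]

  t0: 78 e6 9b 1e
  t1: 9b e6 1e 78
  t2: e6 1e 78 9b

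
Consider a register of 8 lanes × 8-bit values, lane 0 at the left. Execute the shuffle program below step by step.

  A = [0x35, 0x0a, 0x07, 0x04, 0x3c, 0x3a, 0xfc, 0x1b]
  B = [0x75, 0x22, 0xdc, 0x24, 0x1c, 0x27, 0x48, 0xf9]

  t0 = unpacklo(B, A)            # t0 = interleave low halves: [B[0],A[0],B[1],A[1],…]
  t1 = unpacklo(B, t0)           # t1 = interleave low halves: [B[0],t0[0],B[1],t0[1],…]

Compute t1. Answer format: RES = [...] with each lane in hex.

  t0: 75 35 22 0a dc 07 24 04
  t1: 75 75 22 35 dc 22 24 0a

RES = [ 0x75  0x75  0x22  0x35  0xdc  0x22  0x24  0x0a ]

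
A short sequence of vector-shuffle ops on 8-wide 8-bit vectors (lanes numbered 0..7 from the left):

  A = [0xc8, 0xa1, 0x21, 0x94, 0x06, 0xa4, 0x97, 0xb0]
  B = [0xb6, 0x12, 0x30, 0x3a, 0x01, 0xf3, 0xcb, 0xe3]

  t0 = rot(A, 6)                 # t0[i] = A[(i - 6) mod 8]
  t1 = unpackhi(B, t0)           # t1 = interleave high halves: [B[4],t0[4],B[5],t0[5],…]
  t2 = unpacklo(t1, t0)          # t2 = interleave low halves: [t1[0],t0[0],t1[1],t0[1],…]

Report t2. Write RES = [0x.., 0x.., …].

RES = [0x01, 0x21, 0x97, 0x94, 0xf3, 0x06, 0xb0, 0xa4]

→ t0 |21|94|06|a4|97|b0|c8|a1|
→ t1 |01|97|f3|b0|cb|c8|e3|a1|
→ t2 |01|21|97|94|f3|06|b0|a4|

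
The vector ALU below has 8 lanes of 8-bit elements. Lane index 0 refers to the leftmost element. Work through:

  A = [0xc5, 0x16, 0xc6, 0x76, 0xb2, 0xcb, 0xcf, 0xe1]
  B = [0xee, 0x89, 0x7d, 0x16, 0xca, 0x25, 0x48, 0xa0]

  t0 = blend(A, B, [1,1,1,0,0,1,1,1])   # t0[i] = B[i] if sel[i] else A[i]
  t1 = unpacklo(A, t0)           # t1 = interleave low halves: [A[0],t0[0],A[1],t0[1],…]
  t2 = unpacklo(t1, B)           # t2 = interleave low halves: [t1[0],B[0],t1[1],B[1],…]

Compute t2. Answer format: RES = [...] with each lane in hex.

t0 = [0xee, 0x89, 0x7d, 0x76, 0xb2, 0x25, 0x48, 0xa0]
t1 = [0xc5, 0xee, 0x16, 0x89, 0xc6, 0x7d, 0x76, 0x76]
t2 = [0xc5, 0xee, 0xee, 0x89, 0x16, 0x7d, 0x89, 0x16]

RES = [0xc5, 0xee, 0xee, 0x89, 0x16, 0x7d, 0x89, 0x16]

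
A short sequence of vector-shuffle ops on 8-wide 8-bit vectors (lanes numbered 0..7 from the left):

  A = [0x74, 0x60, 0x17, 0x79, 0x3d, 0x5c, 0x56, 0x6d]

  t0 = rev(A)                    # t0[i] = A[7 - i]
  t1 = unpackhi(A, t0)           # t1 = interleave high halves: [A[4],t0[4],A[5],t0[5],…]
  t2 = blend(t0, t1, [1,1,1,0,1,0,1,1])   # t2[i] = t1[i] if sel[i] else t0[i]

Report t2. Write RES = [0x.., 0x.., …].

t0 = [0x6d, 0x56, 0x5c, 0x3d, 0x79, 0x17, 0x60, 0x74]
t1 = [0x3d, 0x79, 0x5c, 0x17, 0x56, 0x60, 0x6d, 0x74]
t2 = [0x3d, 0x79, 0x5c, 0x3d, 0x56, 0x17, 0x6d, 0x74]

RES = [0x3d, 0x79, 0x5c, 0x3d, 0x56, 0x17, 0x6d, 0x74]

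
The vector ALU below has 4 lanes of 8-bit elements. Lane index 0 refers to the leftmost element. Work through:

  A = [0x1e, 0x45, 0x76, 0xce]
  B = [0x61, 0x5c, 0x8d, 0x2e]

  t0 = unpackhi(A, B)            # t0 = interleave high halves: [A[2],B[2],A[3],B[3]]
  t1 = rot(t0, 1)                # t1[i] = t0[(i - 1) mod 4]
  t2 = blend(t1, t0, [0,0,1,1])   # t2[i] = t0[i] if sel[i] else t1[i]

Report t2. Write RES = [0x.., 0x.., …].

  t0: 76 8d ce 2e
  t1: 2e 76 8d ce
  t2: 2e 76 ce 2e

RES = [ 0x2e  0x76  0xce  0x2e ]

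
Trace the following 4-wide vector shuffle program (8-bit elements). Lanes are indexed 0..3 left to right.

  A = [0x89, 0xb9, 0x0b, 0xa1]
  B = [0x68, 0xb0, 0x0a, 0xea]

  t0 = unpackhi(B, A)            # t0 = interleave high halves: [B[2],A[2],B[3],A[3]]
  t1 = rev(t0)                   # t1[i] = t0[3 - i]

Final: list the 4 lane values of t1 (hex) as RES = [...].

t0 = [0x0a, 0x0b, 0xea, 0xa1]
t1 = [0xa1, 0xea, 0x0b, 0x0a]

RES = [ 0xa1  0xea  0x0b  0x0a ]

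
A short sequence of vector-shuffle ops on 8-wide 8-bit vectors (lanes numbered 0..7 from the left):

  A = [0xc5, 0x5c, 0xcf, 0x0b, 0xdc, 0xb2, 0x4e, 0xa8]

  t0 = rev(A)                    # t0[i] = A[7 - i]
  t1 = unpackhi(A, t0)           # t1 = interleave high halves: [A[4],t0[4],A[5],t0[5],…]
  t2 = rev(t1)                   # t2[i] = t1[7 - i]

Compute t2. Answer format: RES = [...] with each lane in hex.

→ t0 |a8|4e|b2|dc|0b|cf|5c|c5|
→ t1 |dc|0b|b2|cf|4e|5c|a8|c5|
→ t2 |c5|a8|5c|4e|cf|b2|0b|dc|

RES = [0xc5, 0xa8, 0x5c, 0x4e, 0xcf, 0xb2, 0x0b, 0xdc]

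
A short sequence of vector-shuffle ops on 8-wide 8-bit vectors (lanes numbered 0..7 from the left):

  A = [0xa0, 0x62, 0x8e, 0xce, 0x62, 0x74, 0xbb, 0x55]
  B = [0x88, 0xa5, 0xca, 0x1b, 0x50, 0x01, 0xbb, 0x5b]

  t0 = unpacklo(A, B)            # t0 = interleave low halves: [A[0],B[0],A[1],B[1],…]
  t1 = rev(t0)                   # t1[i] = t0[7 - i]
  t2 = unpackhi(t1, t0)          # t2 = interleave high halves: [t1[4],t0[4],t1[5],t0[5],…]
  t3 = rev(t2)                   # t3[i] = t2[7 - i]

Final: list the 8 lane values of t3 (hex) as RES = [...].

RES = [0x1b, 0xa0, 0xce, 0x88, 0xca, 0x62, 0x8e, 0xa5]

→ t0 |a0|88|62|a5|8e|ca|ce|1b|
→ t1 |1b|ce|ca|8e|a5|62|88|a0|
→ t2 |a5|8e|62|ca|88|ce|a0|1b|
→ t3 |1b|a0|ce|88|ca|62|8e|a5|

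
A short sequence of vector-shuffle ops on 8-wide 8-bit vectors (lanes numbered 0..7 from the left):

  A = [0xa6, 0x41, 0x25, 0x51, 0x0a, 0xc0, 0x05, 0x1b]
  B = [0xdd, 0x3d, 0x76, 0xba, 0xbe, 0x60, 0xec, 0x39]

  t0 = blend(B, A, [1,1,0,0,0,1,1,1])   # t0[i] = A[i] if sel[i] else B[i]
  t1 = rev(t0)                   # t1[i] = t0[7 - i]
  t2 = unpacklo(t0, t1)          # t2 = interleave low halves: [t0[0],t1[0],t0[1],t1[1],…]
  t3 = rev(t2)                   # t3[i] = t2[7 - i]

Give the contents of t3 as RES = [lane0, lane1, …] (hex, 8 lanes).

→ t0 |a6|41|76|ba|be|c0|05|1b|
→ t1 |1b|05|c0|be|ba|76|41|a6|
→ t2 |a6|1b|41|05|76|c0|ba|be|
→ t3 |be|ba|c0|76|05|41|1b|a6|

RES = [0xbe, 0xba, 0xc0, 0x76, 0x05, 0x41, 0x1b, 0xa6]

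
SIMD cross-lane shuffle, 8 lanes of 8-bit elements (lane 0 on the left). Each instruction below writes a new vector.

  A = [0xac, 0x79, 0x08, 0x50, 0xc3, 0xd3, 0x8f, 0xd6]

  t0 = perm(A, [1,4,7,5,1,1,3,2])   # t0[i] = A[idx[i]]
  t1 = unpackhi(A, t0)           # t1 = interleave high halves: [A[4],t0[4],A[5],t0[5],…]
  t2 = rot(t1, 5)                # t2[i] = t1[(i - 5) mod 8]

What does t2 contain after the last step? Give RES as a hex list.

t0 = [0x79, 0xc3, 0xd6, 0xd3, 0x79, 0x79, 0x50, 0x08]
t1 = [0xc3, 0x79, 0xd3, 0x79, 0x8f, 0x50, 0xd6, 0x08]
t2 = [0x79, 0x8f, 0x50, 0xd6, 0x08, 0xc3, 0x79, 0xd3]

RES = [ 0x79  0x8f  0x50  0xd6  0x08  0xc3  0x79  0xd3 ]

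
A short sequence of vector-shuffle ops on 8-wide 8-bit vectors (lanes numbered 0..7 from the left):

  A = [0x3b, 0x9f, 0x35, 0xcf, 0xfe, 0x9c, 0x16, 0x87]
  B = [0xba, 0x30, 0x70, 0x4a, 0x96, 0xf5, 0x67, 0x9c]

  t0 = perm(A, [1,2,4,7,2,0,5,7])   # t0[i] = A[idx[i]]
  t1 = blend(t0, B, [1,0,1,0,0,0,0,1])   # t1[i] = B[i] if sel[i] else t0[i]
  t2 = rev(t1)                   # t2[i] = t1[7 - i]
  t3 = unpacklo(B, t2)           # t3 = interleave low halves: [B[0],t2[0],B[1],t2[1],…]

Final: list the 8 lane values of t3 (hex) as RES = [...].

  t0: 9f 35 fe 87 35 3b 9c 87
  t1: ba 35 70 87 35 3b 9c 9c
  t2: 9c 9c 3b 35 87 70 35 ba
  t3: ba 9c 30 9c 70 3b 4a 35

RES = [ 0xba  0x9c  0x30  0x9c  0x70  0x3b  0x4a  0x35 ]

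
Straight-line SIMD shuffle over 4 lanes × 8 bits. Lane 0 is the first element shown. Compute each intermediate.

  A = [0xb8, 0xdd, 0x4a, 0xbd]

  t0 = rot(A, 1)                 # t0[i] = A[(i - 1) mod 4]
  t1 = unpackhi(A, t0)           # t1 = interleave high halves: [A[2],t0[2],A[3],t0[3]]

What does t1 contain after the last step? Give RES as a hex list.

RES = [ 0x4a  0xdd  0xbd  0x4a ]

t0 = [0xbd, 0xb8, 0xdd, 0x4a]
t1 = [0x4a, 0xdd, 0xbd, 0x4a]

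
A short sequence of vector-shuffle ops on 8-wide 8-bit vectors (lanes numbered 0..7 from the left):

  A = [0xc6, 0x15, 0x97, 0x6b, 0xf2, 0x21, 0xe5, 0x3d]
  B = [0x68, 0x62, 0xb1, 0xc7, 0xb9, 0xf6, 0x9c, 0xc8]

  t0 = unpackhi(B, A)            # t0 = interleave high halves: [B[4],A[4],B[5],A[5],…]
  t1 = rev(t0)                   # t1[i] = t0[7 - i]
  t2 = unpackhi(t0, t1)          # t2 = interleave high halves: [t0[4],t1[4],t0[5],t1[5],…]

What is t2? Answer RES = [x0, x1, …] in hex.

  t0: b9 f2 f6 21 9c e5 c8 3d
  t1: 3d c8 e5 9c 21 f6 f2 b9
  t2: 9c 21 e5 f6 c8 f2 3d b9

RES = [0x9c, 0x21, 0xe5, 0xf6, 0xc8, 0xf2, 0x3d, 0xb9]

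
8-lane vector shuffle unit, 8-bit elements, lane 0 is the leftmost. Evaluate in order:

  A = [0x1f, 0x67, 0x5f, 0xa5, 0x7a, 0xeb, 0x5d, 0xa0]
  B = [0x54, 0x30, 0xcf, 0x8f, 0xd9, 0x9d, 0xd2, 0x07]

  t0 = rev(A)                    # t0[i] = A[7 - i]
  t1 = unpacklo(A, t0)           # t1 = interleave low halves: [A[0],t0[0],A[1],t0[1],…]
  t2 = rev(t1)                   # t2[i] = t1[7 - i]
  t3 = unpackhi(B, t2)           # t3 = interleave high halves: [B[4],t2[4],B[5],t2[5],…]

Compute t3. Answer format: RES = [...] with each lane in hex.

RES = [ 0xd9  0x5d  0x9d  0x67  0xd2  0xa0  0x07  0x1f ]

  t0: a0 5d eb 7a a5 5f 67 1f
  t1: 1f a0 67 5d 5f eb a5 7a
  t2: 7a a5 eb 5f 5d 67 a0 1f
  t3: d9 5d 9d 67 d2 a0 07 1f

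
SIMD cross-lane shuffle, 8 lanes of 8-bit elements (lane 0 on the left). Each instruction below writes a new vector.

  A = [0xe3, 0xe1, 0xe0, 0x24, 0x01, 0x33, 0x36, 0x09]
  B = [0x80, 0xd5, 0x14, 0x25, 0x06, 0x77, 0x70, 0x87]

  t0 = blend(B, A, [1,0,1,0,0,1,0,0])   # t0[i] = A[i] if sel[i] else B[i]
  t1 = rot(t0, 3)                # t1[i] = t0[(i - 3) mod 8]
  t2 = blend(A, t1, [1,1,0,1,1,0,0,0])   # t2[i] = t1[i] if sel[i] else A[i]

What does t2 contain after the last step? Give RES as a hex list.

  t0: e3 d5 e0 25 06 33 70 87
  t1: 33 70 87 e3 d5 e0 25 06
  t2: 33 70 e0 e3 d5 33 36 09

RES = [ 0x33  0x70  0xe0  0xe3  0xd5  0x33  0x36  0x09 ]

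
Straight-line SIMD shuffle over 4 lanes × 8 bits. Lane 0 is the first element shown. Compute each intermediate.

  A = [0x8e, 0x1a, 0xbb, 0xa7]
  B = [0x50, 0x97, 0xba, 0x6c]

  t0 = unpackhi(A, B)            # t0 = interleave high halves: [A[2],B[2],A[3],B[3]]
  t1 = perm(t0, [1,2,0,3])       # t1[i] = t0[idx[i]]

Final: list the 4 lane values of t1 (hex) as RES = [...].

  t0: bb ba a7 6c
  t1: ba a7 bb 6c

RES = [ 0xba  0xa7  0xbb  0x6c ]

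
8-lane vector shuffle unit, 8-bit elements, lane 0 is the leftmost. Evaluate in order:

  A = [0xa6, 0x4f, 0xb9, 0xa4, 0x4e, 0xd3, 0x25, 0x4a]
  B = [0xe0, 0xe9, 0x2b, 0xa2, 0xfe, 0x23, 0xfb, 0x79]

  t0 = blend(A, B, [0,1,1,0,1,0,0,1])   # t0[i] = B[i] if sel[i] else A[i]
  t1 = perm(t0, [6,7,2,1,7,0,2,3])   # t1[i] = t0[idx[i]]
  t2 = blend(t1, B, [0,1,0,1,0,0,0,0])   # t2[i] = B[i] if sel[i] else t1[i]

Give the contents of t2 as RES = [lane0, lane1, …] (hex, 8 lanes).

RES = [ 0x25  0xe9  0x2b  0xa2  0x79  0xa6  0x2b  0xa4 ]

t0 = [0xa6, 0xe9, 0x2b, 0xa4, 0xfe, 0xd3, 0x25, 0x79]
t1 = [0x25, 0x79, 0x2b, 0xe9, 0x79, 0xa6, 0x2b, 0xa4]
t2 = [0x25, 0xe9, 0x2b, 0xa2, 0x79, 0xa6, 0x2b, 0xa4]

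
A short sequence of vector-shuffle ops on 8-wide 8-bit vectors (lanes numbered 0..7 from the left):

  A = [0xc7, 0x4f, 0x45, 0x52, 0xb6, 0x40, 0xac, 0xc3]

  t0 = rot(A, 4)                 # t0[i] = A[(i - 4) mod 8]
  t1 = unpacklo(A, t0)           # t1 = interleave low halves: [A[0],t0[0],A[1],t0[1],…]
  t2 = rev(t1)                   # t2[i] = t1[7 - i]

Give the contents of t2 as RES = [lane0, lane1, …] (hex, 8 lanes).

t0 = [0xb6, 0x40, 0xac, 0xc3, 0xc7, 0x4f, 0x45, 0x52]
t1 = [0xc7, 0xb6, 0x4f, 0x40, 0x45, 0xac, 0x52, 0xc3]
t2 = [0xc3, 0x52, 0xac, 0x45, 0x40, 0x4f, 0xb6, 0xc7]

RES = [ 0xc3  0x52  0xac  0x45  0x40  0x4f  0xb6  0xc7 ]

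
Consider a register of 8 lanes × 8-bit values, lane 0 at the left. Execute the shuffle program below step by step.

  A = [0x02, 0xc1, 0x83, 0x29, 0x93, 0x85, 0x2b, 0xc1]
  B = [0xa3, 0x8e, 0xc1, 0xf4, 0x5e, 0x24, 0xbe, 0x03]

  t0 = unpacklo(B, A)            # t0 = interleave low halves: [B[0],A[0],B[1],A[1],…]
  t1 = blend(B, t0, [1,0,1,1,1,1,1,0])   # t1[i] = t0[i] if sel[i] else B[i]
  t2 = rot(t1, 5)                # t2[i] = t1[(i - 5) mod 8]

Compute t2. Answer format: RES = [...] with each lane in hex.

t0 = [0xa3, 0x02, 0x8e, 0xc1, 0xc1, 0x83, 0xf4, 0x29]
t1 = [0xa3, 0x8e, 0x8e, 0xc1, 0xc1, 0x83, 0xf4, 0x03]
t2 = [0xc1, 0xc1, 0x83, 0xf4, 0x03, 0xa3, 0x8e, 0x8e]

RES = [ 0xc1  0xc1  0x83  0xf4  0x03  0xa3  0x8e  0x8e ]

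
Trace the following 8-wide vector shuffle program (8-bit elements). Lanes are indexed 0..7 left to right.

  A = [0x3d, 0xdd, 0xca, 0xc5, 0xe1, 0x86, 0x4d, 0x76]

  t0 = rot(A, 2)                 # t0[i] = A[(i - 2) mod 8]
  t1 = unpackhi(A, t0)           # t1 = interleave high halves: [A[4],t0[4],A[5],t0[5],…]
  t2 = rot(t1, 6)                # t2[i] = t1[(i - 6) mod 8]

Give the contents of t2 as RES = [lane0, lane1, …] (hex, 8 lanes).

→ t0 |4d|76|3d|dd|ca|c5|e1|86|
→ t1 |e1|ca|86|c5|4d|e1|76|86|
→ t2 |86|c5|4d|e1|76|86|e1|ca|

RES = [0x86, 0xc5, 0x4d, 0xe1, 0x76, 0x86, 0xe1, 0xca]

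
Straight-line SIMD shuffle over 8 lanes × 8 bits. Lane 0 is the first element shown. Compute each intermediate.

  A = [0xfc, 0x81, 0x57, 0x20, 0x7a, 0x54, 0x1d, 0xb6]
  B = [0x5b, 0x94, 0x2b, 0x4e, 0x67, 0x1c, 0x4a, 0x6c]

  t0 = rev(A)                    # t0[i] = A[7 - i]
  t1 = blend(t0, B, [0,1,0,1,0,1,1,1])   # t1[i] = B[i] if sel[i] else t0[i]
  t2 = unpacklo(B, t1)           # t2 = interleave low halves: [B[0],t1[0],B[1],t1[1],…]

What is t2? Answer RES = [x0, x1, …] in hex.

t0 = [0xb6, 0x1d, 0x54, 0x7a, 0x20, 0x57, 0x81, 0xfc]
t1 = [0xb6, 0x94, 0x54, 0x4e, 0x20, 0x1c, 0x4a, 0x6c]
t2 = [0x5b, 0xb6, 0x94, 0x94, 0x2b, 0x54, 0x4e, 0x4e]

RES = [ 0x5b  0xb6  0x94  0x94  0x2b  0x54  0x4e  0x4e ]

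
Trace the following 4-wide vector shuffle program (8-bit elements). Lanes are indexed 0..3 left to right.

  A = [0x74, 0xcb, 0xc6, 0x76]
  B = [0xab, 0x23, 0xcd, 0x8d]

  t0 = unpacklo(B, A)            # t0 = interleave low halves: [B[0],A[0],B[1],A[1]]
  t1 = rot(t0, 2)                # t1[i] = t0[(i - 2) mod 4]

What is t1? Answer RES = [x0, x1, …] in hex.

RES = [0x23, 0xcb, 0xab, 0x74]

→ t0 |ab|74|23|cb|
→ t1 |23|cb|ab|74|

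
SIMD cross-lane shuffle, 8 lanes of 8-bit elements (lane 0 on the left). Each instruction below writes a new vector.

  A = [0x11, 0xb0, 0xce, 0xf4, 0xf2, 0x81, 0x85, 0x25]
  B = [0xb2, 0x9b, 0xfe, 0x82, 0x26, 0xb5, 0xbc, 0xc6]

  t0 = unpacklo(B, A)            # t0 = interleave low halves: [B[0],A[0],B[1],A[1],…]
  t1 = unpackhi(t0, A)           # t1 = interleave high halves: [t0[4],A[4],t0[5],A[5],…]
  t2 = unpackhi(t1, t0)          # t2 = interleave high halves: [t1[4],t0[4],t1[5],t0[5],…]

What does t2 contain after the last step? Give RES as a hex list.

RES = [0x82, 0xfe, 0x85, 0xce, 0xf4, 0x82, 0x25, 0xf4]

  t0: b2 11 9b b0 fe ce 82 f4
  t1: fe f2 ce 81 82 85 f4 25
  t2: 82 fe 85 ce f4 82 25 f4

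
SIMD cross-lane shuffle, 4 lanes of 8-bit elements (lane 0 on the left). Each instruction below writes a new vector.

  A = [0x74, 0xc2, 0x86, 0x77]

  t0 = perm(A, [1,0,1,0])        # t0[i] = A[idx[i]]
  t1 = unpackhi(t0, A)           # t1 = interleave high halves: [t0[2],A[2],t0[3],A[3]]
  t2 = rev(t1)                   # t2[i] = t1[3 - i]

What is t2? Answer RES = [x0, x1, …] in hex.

RES = [ 0x77  0x74  0x86  0xc2 ]

→ t0 |c2|74|c2|74|
→ t1 |c2|86|74|77|
→ t2 |77|74|86|c2|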